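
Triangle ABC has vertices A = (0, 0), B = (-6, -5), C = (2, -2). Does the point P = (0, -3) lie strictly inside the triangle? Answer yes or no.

Barycentric coordinates of P: (-1/11, 3/11, 9/11).
The three coordinates are negative, positive, positive; a point is interior exactly when all three are positive.

no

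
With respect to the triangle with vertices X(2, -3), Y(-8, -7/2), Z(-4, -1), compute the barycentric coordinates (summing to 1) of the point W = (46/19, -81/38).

(17/19, -5/19, 7/19)

Signed area of the reference triangle: [XYZ] = ½·(2·(-7/2−(-1)) + (-8)·(-1−(-3)) + (-4)·(-3−(-7/2))) = ½·(-5 − 16 − 2) = -23/2.
[WYZ] = ½·((46/19)·(-7/2−(-1)) + (-8)·(-1−(-81/38)) + (-4)·(-81/38−(-7/2))) = ½·(-115/19 − 172/19 − 104/19) = -391/38, so the X-coordinate is (-391/38)/(-23/2) = 17/19.
[XWZ] = ½·(2·(-81/38−(-1)) + (46/19)·(-1−(-3)) + (-4)·(-3−(-81/38))) = ½·(-43/19 + 92/19 + 66/19) = 115/38, so the Y-coordinate is -5/19.
[XYW] = ½·(2·(-7/2−(-81/38)) + (-8)·(-81/38−(-3)) + (46/19)·(-3−(-7/2))) = ½·(-52/19 − 132/19 + 23/19) = -161/38, so the Z-coordinate is 7/19.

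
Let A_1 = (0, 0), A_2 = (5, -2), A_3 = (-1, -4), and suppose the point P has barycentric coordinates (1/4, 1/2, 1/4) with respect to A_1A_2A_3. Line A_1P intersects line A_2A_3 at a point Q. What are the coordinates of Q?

Line A_1P meets A_2A_3 where the A_1-coordinate vanishes; zeroing P's A_1-weight and renormalizing leaves A_2, A_3-weights 1/2 : 1/4 → (2/3, 1/3).
So Q = (2/3)·A_2 + (1/3)·A_3 = (3, -8/3).

(3, -8/3)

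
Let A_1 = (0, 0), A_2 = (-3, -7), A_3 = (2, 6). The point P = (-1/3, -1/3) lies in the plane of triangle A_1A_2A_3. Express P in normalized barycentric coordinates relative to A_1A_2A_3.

(1/3, 1/3, 1/3)

Signed area of the reference triangle: [A_1A_2A_3] = ½·(0·(-7−6) + (-3)·(6−0) + 2·(0−(-7))) = ½·(0 − 18 + 14) = -2.
[PA_2A_3] = ½·((-1/3)·(-7−6) + (-3)·(6−(-1/3)) + 2·(-1/3−(-7))) = ½·(13/3 − 19 + 40/3) = -2/3, so the A_1-coordinate is (-2/3)/(-2) = 1/3.
[A_1PA_3] = ½·(0·(-1/3−6) + (-1/3)·(6−0) + 2·(0−(-1/3))) = ½·(0 − 2 + 2/3) = -2/3, so the A_2-coordinate is 1/3.
[A_1A_2P] = ½·(0·(-7−(-1/3)) + (-3)·(-1/3−0) + (-1/3)·(0−(-7))) = ½·(0 + 1 − 7/3) = -2/3, so the A_3-coordinate is 1/3.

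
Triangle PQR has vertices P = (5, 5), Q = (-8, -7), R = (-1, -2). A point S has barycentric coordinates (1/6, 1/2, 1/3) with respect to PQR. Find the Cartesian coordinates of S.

(-7/2, -10/3)

S = (1/6)·P + (1/2)·Q + (1/3)·R.
x-coordinate: (1/6)·5 + (1/2)·(-8) + (1/3)·(-1) = -7/2.
y-coordinate: (1/6)·5 + (1/2)·(-7) + (1/3)·(-2) = -10/3.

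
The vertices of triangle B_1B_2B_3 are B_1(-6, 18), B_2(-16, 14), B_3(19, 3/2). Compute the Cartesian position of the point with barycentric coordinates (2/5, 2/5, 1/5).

(-5, 131/10)

M = (2/5)·B_1 + (2/5)·B_2 + (1/5)·B_3.
x-coordinate: (2/5)·(-6) + (2/5)·(-16) + (1/5)·19 = -5.
y-coordinate: (2/5)·18 + (2/5)·14 + (1/5)·(3/2) = 131/10.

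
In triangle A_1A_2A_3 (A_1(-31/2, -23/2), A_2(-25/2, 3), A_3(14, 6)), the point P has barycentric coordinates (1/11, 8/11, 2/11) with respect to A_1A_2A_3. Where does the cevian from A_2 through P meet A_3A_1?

(25/6, 1/6)

Line A_2P meets A_3A_1 where the A_2-coordinate vanishes; zeroing P's A_2-weight and renormalizing leaves A_3, A_1-weights 2/11 : 1/11 → (2/3, 1/3).
So Q = (2/3)·A_3 + (1/3)·A_1 = (25/6, 1/6).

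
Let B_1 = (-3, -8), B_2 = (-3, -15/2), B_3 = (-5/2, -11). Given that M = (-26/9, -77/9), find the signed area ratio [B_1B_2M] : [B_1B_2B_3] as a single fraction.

2/9

[B_1B_2B_3] = ½·((-3)·(-15/2−(-11)) + (-3)·(-11−(-8)) + (-5/2)·(-8−(-15/2))) = ½·(-21/2 + 9 + 5/4) = -1/8.
[B_1B_2M] = ½·((-3)·(-15/2−(-77/9)) + (-3)·(-77/9−(-8)) + (-26/9)·(-8−(-15/2))) = ½·(-19/6 + 5/3 + 13/9) = -1/36, so the ratio is (-1/36)/(-1/8) = 2/9.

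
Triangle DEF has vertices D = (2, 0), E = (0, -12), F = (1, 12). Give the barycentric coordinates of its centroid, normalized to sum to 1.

(1/3, 1/3, 1/3)

The centroid is the average of the vertices, so each weight is 1/3.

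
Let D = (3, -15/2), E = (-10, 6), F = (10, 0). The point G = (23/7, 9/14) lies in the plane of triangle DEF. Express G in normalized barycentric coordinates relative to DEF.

(1/7, 2/7, 4/7)

Signed area of the reference triangle: [DEF] = ½·(3·(6−0) + (-10)·(0−(-15/2)) + 10·(-15/2−6)) = ½·(18 − 75 − 135) = -96.
[GEF] = ½·((23/7)·(6−0) + (-10)·(0−(9/14)) + 10·(9/14−6)) = ½·(138/7 + 45/7 − 375/7) = -96/7, so the D-coordinate is (-96/7)/(-96) = 1/7.
[DGF] = ½·(3·(9/14−0) + (23/7)·(0−(-15/2)) + 10·(-15/2−(9/14))) = ½·(27/14 + 345/14 − 570/7) = -192/7, so the E-coordinate is 2/7.
[DEG] = ½·(3·(6−(9/14)) + (-10)·(9/14−(-15/2)) + (23/7)·(-15/2−6)) = ½·(225/14 − 570/7 − 621/14) = -384/7, so the F-coordinate is 4/7.
Check: 1/7 + 2/7 + 4/7 = 1.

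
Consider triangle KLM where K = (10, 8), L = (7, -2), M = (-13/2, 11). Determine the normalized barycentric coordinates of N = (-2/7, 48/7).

Signed area of the reference triangle: [KLM] = ½·(10·(-2−11) + 7·(11−8) + (-13/2)·(8−(-2))) = ½·(-130 + 21 − 65) = -87.
[NLM] = ½·((-2/7)·(-2−11) + 7·(11−(48/7)) + (-13/2)·(48/7−(-2))) = ½·(26/7 + 29 − 403/7) = -87/7, so the K-coordinate is (-87/7)/(-87) = 1/7.
[KNM] = ½·(10·(48/7−11) + (-2/7)·(11−8) + (-13/2)·(8−(48/7))) = ½·(-290/7 − 6/7 − 52/7) = -174/7, so the L-coordinate is 2/7.
[KLN] = ½·(10·(-2−(48/7)) + 7·(48/7−8) + (-2/7)·(8−(-2))) = ½·(-620/7 − 8 − 20/7) = -348/7, so the M-coordinate is 4/7.
Check: 1/7 + 2/7 + 4/7 = 1.

(1/7, 2/7, 4/7)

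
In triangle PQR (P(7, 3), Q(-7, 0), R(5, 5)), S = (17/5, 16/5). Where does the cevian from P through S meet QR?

Barycentric coordinates of S with respect to PQR: (2/5, 1/5, 2/5).
On side QR the P-coordinate is zero; dropping S's P-weight 2/5 and renormalizing the remaining 1/5 : 2/5 gives weights 1/3, 2/3 on Q, R.
T = (1/3)·(-7, 0) + (2/3)·(5, 5) = (1, 10/3).

(1, 10/3)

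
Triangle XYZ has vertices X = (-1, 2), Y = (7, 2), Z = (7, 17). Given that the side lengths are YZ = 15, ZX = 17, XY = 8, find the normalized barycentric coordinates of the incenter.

(3/8, 17/40, 1/5)

The incenter has barycentric coordinates proportional to the opposite side lengths: (15 : 17 : 8).
Normalizing by 15+17+8 = 40 gives (3/8, 17/40, 1/5).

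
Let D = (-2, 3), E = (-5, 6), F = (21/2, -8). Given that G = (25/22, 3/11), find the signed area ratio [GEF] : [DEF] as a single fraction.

7/11

[DEF] = ½·((-2)·(6−(-8)) + (-5)·(-8−3) + (21/2)·(3−6)) = ½·(-28 + 55 − 63/2) = -9/4.
[GEF] = ½·((25/22)·(6−(-8)) + (-5)·(-8−(3/11)) + (21/2)·(3/11−6)) = ½·(175/11 + 455/11 − 1323/22) = -63/44, so the ratio is (-63/44)/(-9/4) = 7/11.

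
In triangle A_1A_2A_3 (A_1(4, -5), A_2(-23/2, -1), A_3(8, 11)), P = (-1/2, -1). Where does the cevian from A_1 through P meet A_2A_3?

Barycentric coordinates of P with respect to A_1A_2A_3: (1/2, 1/3, 1/6).
On side A_2A_3 the A_1-coordinate is zero; dropping P's A_1-weight 1/2 and renormalizing the remaining 1/3 : 1/6 gives weights 2/3, 1/3 on A_2, A_3.
Q = (2/3)·(-23/2, -1) + (1/3)·(8, 11) = (-5, 3).

(-5, 3)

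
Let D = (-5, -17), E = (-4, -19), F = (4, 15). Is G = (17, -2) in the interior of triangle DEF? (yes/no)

Barycentric coordinates of G: (-289/25, 569/50, 59/50).
The three coordinates are negative, positive, positive; a point is interior exactly when all three are positive.

no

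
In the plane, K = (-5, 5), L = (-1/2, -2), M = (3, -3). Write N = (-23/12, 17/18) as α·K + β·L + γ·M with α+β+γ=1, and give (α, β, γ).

(4/9, 7/18, 1/6)

Signed area of the reference triangle: [KLM] = ½·((-5)·(-2−(-3)) + (-1/2)·(-3−5) + 3·(5−(-2))) = ½·(-5 + 4 + 21) = 10.
[NLM] = ½·((-23/12)·(-2−(-3)) + (-1/2)·(-3−(17/18)) + 3·(17/18−(-2))) = ½·(-23/12 + 71/36 + 53/6) = 40/9, so the K-coordinate is (40/9)/10 = 4/9.
[KNM] = ½·((-5)·(17/18−(-3)) + (-23/12)·(-3−5) + 3·(5−(17/18))) = ½·(-355/18 + 46/3 + 73/6) = 35/9, so the L-coordinate is 7/18.
[KLN] = ½·((-5)·(-2−(17/18)) + (-1/2)·(17/18−5) + (-23/12)·(5−(-2))) = ½·(265/18 + 73/36 − 161/12) = 5/3, so the M-coordinate is 1/6.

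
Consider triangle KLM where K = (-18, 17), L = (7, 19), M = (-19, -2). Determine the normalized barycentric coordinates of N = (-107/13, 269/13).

(10/13, 5/13, -2/13)

Signed area of the reference triangle: [KLM] = ½·((-18)·(19−(-2)) + 7·(-2−17) + (-19)·(17−19)) = ½·(-378 − 133 + 38) = -473/2.
[NLM] = ½·((-107/13)·(19−(-2)) + 7·(-2−(269/13)) + (-19)·(269/13−19)) = ½·(-2247/13 − 2065/13 − 418/13) = -2365/13, so the K-coordinate is (-2365/13)/(-473/2) = 10/13.
[KNM] = ½·((-18)·(269/13−(-2)) + (-107/13)·(-2−17) + (-19)·(17−(269/13))) = ½·(-5310/13 + 2033/13 + 912/13) = -2365/26, so the L-coordinate is 5/13.
[KLN] = ½·((-18)·(19−(269/13)) + 7·(269/13−17) + (-107/13)·(17−19)) = ½·(396/13 + 336/13 + 214/13) = 473/13, so the M-coordinate is -2/13.
Check: 10/13 + 5/13 − 2/13 = 1.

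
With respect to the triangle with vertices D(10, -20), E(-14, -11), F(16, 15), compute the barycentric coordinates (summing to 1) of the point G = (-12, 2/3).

(-1/3, 1, 1/3)

Signed area of the reference triangle: [DEF] = ½·(10·(-11−15) + (-14)·(15−(-20)) + 16·(-20−(-11))) = ½·(-260 − 490 − 144) = -447.
[GEF] = ½·((-12)·(-11−15) + (-14)·(15−(2/3)) + 16·(2/3−(-11))) = ½·(312 − 602/3 + 560/3) = 149, so the D-coordinate is 149/(-447) = -1/3.
[DGF] = ½·(10·(2/3−15) + (-12)·(15−(-20)) + 16·(-20−(2/3))) = ½·(-430/3 − 420 − 992/3) = -447, so the E-coordinate is 1.
[DEG] = ½·(10·(-11−(2/3)) + (-14)·(2/3−(-20)) + (-12)·(-20−(-11))) = ½·(-350/3 − 868/3 + 108) = -149, so the F-coordinate is 1/3.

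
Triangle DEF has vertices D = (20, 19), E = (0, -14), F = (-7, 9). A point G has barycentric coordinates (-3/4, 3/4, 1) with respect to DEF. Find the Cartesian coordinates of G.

(-22, -63/4)

G = (-3/4)·D + (3/4)·E + 1·F.
x-coordinate: (-3/4)·20 + (3/4)·0 + 1·(-7) = -22.
y-coordinate: (-3/4)·19 + (3/4)·(-14) + 1·9 = -63/4.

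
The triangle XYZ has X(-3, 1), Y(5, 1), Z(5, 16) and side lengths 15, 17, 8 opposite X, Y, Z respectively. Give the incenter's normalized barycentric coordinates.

The incenter has barycentric coordinates proportional to the opposite side lengths: (15 : 17 : 8).
Normalizing by 15+17+8 = 40 gives (3/8, 17/40, 1/5).

(3/8, 17/40, 1/5)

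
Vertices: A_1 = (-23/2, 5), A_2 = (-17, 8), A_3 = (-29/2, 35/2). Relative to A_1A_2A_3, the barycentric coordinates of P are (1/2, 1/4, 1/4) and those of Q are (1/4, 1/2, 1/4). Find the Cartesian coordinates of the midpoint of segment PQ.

(-229/16, 37/4)

Barycentric coordinates of the midpoint are the average: (3/8, 3/8, 1/4).
Converting: (3/8)·A_1 + (3/8)·A_2 + (1/4)·A_3 = (-229/16, 37/4).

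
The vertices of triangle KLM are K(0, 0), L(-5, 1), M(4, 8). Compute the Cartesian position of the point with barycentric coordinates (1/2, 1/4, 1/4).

N = (1/2)·K + (1/4)·L + (1/4)·M.
x-coordinate: (1/2)·0 + (1/4)·(-5) + (1/4)·4 = -1/4.
y-coordinate: (1/2)·0 + (1/4)·1 + (1/4)·8 = 9/4.

(-1/4, 9/4)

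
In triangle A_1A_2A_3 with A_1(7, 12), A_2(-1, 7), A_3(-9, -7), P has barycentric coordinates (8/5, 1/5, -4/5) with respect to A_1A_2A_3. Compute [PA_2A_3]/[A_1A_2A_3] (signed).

8/5

The signed ratio [PA_2A_3]/[A_1A_2A_3] equals the barycentric coordinate of P at vertex A_1, which is 8/5.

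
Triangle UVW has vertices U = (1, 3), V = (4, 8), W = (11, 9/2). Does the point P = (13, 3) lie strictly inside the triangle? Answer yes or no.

Barycentric coordinates of P: (1/13, -36/91, 120/91).
The three coordinates are positive, negative, positive; a point is interior exactly when all three are positive.

no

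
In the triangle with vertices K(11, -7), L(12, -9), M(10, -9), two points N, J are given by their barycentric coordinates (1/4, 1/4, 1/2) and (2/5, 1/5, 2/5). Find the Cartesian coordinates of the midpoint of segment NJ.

Barycentric coordinates of the midpoint are the average: (13/40, 9/40, 9/20).
Converting: (13/40)·K + (9/40)·L + (9/20)·M = (431/40, -167/20).

(431/40, -167/20)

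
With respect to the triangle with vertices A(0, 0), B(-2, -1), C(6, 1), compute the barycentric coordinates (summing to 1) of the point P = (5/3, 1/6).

Signed area of the reference triangle: [ABC] = ½·(0·(-1−1) + (-2)·(1−0) + 6·(0−(-1))) = ½·(0 − 2 + 6) = 2.
[PBC] = ½·((5/3)·(-1−1) + (-2)·(1−(1/6)) + 6·(1/6−(-1))) = ½·(-10/3 − 5/3 + 7) = 1, so the A-coordinate is 1/2 = 1/2.
[APC] = ½·(0·(1/6−1) + (5/3)·(1−0) + 6·(0−(1/6))) = ½·(0 + 5/3 − 1) = 1/3, so the B-coordinate is 1/6.
[ABP] = ½·(0·(-1−(1/6)) + (-2)·(1/6−0) + (5/3)·(0−(-1))) = ½·(0 − 1/3 + 5/3) = 2/3, so the C-coordinate is 1/3.

(1/2, 1/6, 1/3)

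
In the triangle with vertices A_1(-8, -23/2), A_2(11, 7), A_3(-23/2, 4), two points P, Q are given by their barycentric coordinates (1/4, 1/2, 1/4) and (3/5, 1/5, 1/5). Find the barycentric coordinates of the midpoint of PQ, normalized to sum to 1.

Since both coordinate triples sum to 1, the midpoint's barycentrics are the componentwise average.
(1/4+3/5)/2 = 17/40; similarly 7/20 and 9/40.

(17/40, 7/20, 9/40)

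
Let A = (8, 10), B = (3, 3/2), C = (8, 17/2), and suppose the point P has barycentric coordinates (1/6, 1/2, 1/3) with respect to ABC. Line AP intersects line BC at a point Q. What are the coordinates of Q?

Line AP meets BC where the A-coordinate vanishes; zeroing P's A-weight and renormalizing leaves B, C-weights 1/2 : 1/3 → (3/5, 2/5).
So Q = (3/5)·B + (2/5)·C = (5, 43/10).

(5, 43/10)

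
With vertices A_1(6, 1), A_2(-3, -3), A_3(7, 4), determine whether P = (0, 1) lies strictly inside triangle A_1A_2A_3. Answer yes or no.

Barycentric coordinates of P: (-19/23, 18/23, 24/23).
The three coordinates are negative, positive, positive; a point is interior exactly when all three are positive.

no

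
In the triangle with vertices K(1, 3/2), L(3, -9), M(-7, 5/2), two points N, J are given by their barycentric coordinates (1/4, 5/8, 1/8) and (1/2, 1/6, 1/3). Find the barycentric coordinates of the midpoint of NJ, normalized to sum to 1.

(3/8, 19/48, 11/48)

Since both coordinate triples sum to 1, the midpoint's barycentrics are the componentwise average.
(1/4+1/2)/2 = 3/8; similarly 19/48 and 11/48.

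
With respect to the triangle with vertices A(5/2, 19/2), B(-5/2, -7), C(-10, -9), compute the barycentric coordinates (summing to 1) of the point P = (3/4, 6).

Signed area of the reference triangle: [ABC] = ½·((5/2)·(-7−(-9)) + (-5/2)·(-9−(19/2)) + (-10)·(19/2−(-7))) = ½·(5 + 185/4 − 165) = -455/8.
[PBC] = ½·((3/4)·(-7−(-9)) + (-5/2)·(-9−6) + (-10)·(6−(-7))) = ½·(3/2 + 75/2 − 130) = -91/2, so the A-coordinate is (-91/2)/(-455/8) = 4/5.
[APC] = ½·((5/2)·(6−(-9)) + (3/4)·(-9−(19/2)) + (-10)·(19/2−6)) = ½·(75/2 − 111/8 − 35) = -91/16, so the B-coordinate is 1/10.
[ABP] = ½·((5/2)·(-7−6) + (-5/2)·(6−(19/2)) + (3/4)·(19/2−(-7))) = ½·(-65/2 + 35/4 + 99/8) = -91/16, so the C-coordinate is 1/10.
Check: 4/5 + 1/10 + 1/10 = 1.

(4/5, 1/10, 1/10)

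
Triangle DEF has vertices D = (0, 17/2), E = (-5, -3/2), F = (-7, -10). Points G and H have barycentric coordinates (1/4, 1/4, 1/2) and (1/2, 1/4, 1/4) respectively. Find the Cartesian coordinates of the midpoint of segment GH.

Barycentric coordinates of the midpoint are the average: (3/8, 1/4, 3/8).
Converting: (3/8)·D + (1/4)·E + (3/8)·F = (-31/8, -15/16).

(-31/8, -15/16)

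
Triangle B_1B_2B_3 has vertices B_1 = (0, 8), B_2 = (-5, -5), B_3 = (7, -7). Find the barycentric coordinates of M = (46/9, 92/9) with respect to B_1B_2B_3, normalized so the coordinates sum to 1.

Signed area of the reference triangle: [B_1B_2B_3] = ½·(0·(-5−(-7)) + (-5)·(-7−8) + 7·(8−(-5))) = ½·(0 + 75 + 91) = 83.
[MB_2B_3] = ½·((46/9)·(-5−(-7)) + (-5)·(-7−(92/9)) + 7·(92/9−(-5))) = ½·(92/9 + 775/9 + 959/9) = 913/9, so the B_1-coordinate is (913/9)/83 = 11/9.
[B_1MB_3] = ½·(0·(92/9−(-7)) + (46/9)·(-7−8) + 7·(8−(92/9))) = ½·(0 − 230/3 − 140/9) = -415/9, so the B_2-coordinate is -5/9.
[B_1B_2M] = ½·(0·(-5−(92/9)) + (-5)·(92/9−8) + (46/9)·(8−(-5))) = ½·(0 − 100/9 + 598/9) = 83/3, so the B_3-coordinate is 1/3.
Check: 11/9 − 5/9 + 1/3 = 1.

(11/9, -5/9, 1/3)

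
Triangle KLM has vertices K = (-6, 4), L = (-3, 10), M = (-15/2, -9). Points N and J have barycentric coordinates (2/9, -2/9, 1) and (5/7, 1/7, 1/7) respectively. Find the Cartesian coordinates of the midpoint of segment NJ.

Barycentric coordinates of the midpoint are the average: (59/126, -5/126, 4/7).
Converting: (59/126)·K + (-5/126)·L + (4/7)·M = (-293/42, -11/3).

(-293/42, -11/3)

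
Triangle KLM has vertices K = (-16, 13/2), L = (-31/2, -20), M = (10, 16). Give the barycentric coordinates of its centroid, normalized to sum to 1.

The centroid is the average of the vertices, so each weight is 1/3.

(1/3, 1/3, 1/3)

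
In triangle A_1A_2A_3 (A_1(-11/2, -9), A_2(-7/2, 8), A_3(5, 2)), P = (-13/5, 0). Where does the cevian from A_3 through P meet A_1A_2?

(-9/2, -1/2)

Barycentric coordinates of P with respect to A_1A_2A_3: (2/5, 2/5, 1/5).
On side A_1A_2 the A_3-coordinate is zero; dropping P's A_3-weight 1/5 and renormalizing the remaining 2/5 : 2/5 gives weights 1/2, 1/2 on A_1, A_2.
Q = (1/2)·(-11/2, -9) + (1/2)·(-7/2, 8) = (-9/2, -1/2).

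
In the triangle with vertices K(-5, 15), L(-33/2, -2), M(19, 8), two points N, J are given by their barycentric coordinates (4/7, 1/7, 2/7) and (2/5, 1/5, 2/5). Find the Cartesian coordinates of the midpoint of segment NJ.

(44/35, 339/35)

Barycentric coordinates of the midpoint are the average: (17/35, 6/35, 12/35).
Converting: (17/35)·K + (6/35)·L + (12/35)·M = (44/35, 339/35).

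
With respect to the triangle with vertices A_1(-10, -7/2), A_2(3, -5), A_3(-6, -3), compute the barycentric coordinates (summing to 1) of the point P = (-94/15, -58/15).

(2/3, 4/15, 1/15)

Signed area of the reference triangle: [A_1A_2A_3] = ½·((-10)·(-5−(-3)) + 3·(-3−(-7/2)) + (-6)·(-7/2−(-5))) = ½·(20 + 3/2 − 9) = 25/4.
[PA_2A_3] = ½·((-94/15)·(-5−(-3)) + 3·(-3−(-58/15)) + (-6)·(-58/15−(-5))) = ½·(188/15 + 13/5 − 34/5) = 25/6, so the A_1-coordinate is (25/6)/(25/4) = 2/3.
[A_1PA_3] = ½·((-10)·(-58/15−(-3)) + (-94/15)·(-3−(-7/2)) + (-6)·(-7/2−(-58/15))) = ½·(26/3 − 47/15 − 11/5) = 5/3, so the A_2-coordinate is 4/15.
[A_1A_2P] = ½·((-10)·(-5−(-58/15)) + 3·(-58/15−(-7/2)) + (-94/15)·(-7/2−(-5))) = ½·(34/3 − 11/10 − 47/5) = 5/12, so the A_3-coordinate is 1/15.
Check: 2/3 + 4/15 + 1/15 = 1.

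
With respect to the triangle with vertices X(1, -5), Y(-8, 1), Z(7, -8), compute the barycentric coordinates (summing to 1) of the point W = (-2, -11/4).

(1/4, 1/2, 1/4)

Signed area of the reference triangle: [XYZ] = ½·(1·(1−(-8)) + (-8)·(-8−(-5)) + 7·(-5−1)) = ½·(9 + 24 − 42) = -9/2.
[WYZ] = ½·((-2)·(1−(-8)) + (-8)·(-8−(-11/4)) + 7·(-11/4−1)) = ½·(-18 + 42 − 105/4) = -9/8, so the X-coordinate is (-9/8)/(-9/2) = 1/4.
[XWZ] = ½·(1·(-11/4−(-8)) + (-2)·(-8−(-5)) + 7·(-5−(-11/4))) = ½·(21/4 + 6 − 63/4) = -9/4, so the Y-coordinate is 1/2.
[XYW] = ½·(1·(1−(-11/4)) + (-8)·(-11/4−(-5)) + (-2)·(-5−1)) = ½·(15/4 − 18 + 12) = -9/8, so the Z-coordinate is 1/4.
Check: 1/4 + 1/2 + 1/4 = 1.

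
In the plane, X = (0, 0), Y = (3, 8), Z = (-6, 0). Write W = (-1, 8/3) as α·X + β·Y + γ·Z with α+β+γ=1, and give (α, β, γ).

Signed area of the reference triangle: [XYZ] = ½·(0·(8−0) + 3·(0−0) + (-6)·(0−8)) = ½·(0 + 0 + 48) = 24.
[WYZ] = ½·((-1)·(8−0) + 3·(0−(8/3)) + (-6)·(8/3−8)) = ½·(-8 − 8 + 32) = 8, so the X-coordinate is 8/24 = 1/3.
[XWZ] = ½·(0·(8/3−0) + (-1)·(0−0) + (-6)·(0−(8/3))) = ½·(0 + 0 + 16) = 8, so the Y-coordinate is 1/3.
[XYW] = ½·(0·(8−(8/3)) + 3·(8/3−0) + (-1)·(0−8)) = ½·(0 + 8 + 8) = 8, so the Z-coordinate is 1/3.

(1/3, 1/3, 1/3)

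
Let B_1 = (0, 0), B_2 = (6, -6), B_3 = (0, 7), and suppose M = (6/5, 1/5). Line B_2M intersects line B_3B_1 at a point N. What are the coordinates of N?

(0, 7/4)

Barycentric coordinates of M with respect to B_1B_2B_3: (3/5, 1/5, 1/5).
On side B_3B_1 the B_2-coordinate is zero; dropping M's B_2-weight 1/5 and renormalizing the remaining 1/5 : 3/5 gives weights 1/4, 3/4 on B_3, B_1.
N = (1/4)·(0, 7) + (3/4)·(0, 0) = (0, 7/4).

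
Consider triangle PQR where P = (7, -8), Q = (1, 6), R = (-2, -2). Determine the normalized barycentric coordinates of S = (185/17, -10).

(24/17, 1/17, -8/17)

Signed area of the reference triangle: [PQR] = ½·(7·(6−(-2)) + 1·(-2−(-8)) + (-2)·(-8−6)) = ½·(56 + 6 + 28) = 45.
[SQR] = ½·((185/17)·(6−(-2)) + 1·(-2−(-10)) + (-2)·(-10−6)) = ½·(1480/17 + 8 + 32) = 1080/17, so the P-coordinate is (1080/17)/45 = 24/17.
[PSR] = ½·(7·(-10−(-2)) + (185/17)·(-2−(-8)) + (-2)·(-8−(-10))) = ½·(-56 + 1110/17 − 4) = 45/17, so the Q-coordinate is 1/17.
[PQS] = ½·(7·(6−(-10)) + 1·(-10−(-8)) + (185/17)·(-8−6)) = ½·(112 − 2 − 2590/17) = -360/17, so the R-coordinate is -8/17.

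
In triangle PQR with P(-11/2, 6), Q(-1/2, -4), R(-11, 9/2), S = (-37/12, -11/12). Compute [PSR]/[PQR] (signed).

[PQR] = ½·((-11/2)·(-4−(9/2)) + (-1/2)·(9/2−6) + (-11)·(6−(-4))) = ½·(187/4 + 3/4 − 110) = -125/4.
[PSR] = ½·((-11/2)·(-11/12−(9/2)) + (-37/12)·(9/2−6) + (-11)·(6−(-11/12))) = ½·(715/24 + 37/8 − 913/12) = -125/6, so the ratio is (-125/6)/(-125/4) = 2/3.

2/3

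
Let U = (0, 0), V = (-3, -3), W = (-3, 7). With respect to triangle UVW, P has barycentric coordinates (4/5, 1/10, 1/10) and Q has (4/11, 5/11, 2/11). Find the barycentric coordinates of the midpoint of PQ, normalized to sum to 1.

Since both coordinate triples sum to 1, the midpoint's barycentrics are the componentwise average.
(4/5+4/11)/2 = 32/55; similarly 61/220 and 31/220.

(32/55, 61/220, 31/220)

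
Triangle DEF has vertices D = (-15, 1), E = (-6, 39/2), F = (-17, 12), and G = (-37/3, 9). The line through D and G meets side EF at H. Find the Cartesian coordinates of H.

(-29/3, 17)

Barycentric coordinates of G with respect to DEF: (1/2, 1/3, 1/6).
On side EF the D-coordinate is zero; dropping G's D-weight 1/2 and renormalizing the remaining 1/3 : 1/6 gives weights 2/3, 1/3 on E, F.
H = (2/3)·(-6, 39/2) + (1/3)·(-17, 12) = (-29/3, 17).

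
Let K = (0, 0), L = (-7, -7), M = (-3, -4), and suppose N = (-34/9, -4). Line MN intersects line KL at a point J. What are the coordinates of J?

Barycentric coordinates of N with respect to KLM: (1/3, 4/9, 2/9).
On side KL the M-coordinate is zero; dropping N's M-weight 2/9 and renormalizing the remaining 1/3 : 4/9 gives weights 3/7, 4/7 on K, L.
J = (3/7)·(0, 0) + (4/7)·(-7, -7) = (-4, -4).

(-4, -4)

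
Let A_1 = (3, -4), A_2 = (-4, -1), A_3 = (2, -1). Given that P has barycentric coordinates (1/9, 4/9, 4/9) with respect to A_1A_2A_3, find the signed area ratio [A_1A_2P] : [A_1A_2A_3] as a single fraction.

4/9

The signed ratio [A_1A_2P]/[A_1A_2A_3] equals the barycentric coordinate of P at vertex A_3, which is 4/9.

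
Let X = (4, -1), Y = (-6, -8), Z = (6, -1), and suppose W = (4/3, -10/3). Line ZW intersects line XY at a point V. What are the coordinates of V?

Barycentric coordinates of W with respect to XYZ: (1/3, 1/3, 1/3).
On side XY the Z-coordinate is zero; dropping W's Z-weight 1/3 and renormalizing the remaining 1/3 : 1/3 gives weights 1/2, 1/2 on X, Y.
V = (1/2)·(4, -1) + (1/2)·(-6, -8) = (-1, -9/2).

(-1, -9/2)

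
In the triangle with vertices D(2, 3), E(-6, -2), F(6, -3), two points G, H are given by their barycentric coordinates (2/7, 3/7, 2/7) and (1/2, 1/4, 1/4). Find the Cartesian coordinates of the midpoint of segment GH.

Barycentric coordinates of the midpoint are the average: (11/28, 19/56, 15/56).
Converting: (11/28)·D + (19/56)·E + (15/56)·F = (5/14, -17/56).

(5/14, -17/56)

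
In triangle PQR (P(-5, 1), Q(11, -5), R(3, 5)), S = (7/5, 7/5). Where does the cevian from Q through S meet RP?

Barycentric coordinates of S with respect to PQR: (2/5, 1/5, 2/5).
On side RP the Q-coordinate is zero; dropping S's Q-weight 1/5 and renormalizing the remaining 2/5 : 2/5 gives weights 1/2, 1/2 on R, P.
T = (1/2)·(3, 5) + (1/2)·(-5, 1) = (-1, 3).

(-1, 3)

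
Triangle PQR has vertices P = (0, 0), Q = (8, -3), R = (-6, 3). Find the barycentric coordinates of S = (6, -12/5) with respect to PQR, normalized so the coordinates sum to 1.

Signed area of the reference triangle: [PQR] = ½·(0·(-3−3) + 8·(3−0) + (-6)·(0−(-3))) = ½·(0 + 24 − 18) = 3.
[SQR] = ½·(6·(-3−3) + 8·(3−(-12/5)) + (-6)·(-12/5−(-3))) = ½·(-36 + 216/5 − 18/5) = 9/5, so the P-coordinate is (9/5)/3 = 3/5.
[PSR] = ½·(0·(-12/5−3) + 6·(3−0) + (-6)·(0−(-12/5))) = ½·(0 + 18 − 72/5) = 9/5, so the Q-coordinate is 3/5.
[PQS] = ½·(0·(-3−(-12/5)) + 8·(-12/5−0) + 6·(0−(-3))) = ½·(0 − 96/5 + 18) = -3/5, so the R-coordinate is -1/5.
Check: 3/5 + 3/5 − 1/5 = 1.

(3/5, 3/5, -1/5)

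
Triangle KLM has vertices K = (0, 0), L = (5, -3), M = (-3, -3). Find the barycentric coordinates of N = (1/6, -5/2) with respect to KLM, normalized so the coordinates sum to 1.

Signed area of the reference triangle: [KLM] = ½·(0·(-3−(-3)) + 5·(-3−0) + (-3)·(0−(-3))) = ½·(0 − 15 − 9) = -12.
[NLM] = ½·((1/6)·(-3−(-3)) + 5·(-3−(-5/2)) + (-3)·(-5/2−(-3))) = ½·(0 − 5/2 − 3/2) = -2, so the K-coordinate is (-2)/(-12) = 1/6.
[KNM] = ½·(0·(-5/2−(-3)) + (1/6)·(-3−0) + (-3)·(0−(-5/2))) = ½·(0 − 1/2 − 15/2) = -4, so the L-coordinate is 1/3.
[KLN] = ½·(0·(-3−(-5/2)) + 5·(-5/2−0) + (1/6)·(0−(-3))) = ½·(0 − 25/2 + 1/2) = -6, so the M-coordinate is 1/2.
Check: 1/6 + 1/3 + 1/2 = 1.

(1/6, 1/3, 1/2)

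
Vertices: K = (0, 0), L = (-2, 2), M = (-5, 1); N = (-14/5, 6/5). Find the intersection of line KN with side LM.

(-7/2, 3/2)

Barycentric coordinates of N with respect to KLM: (1/5, 2/5, 2/5).
On side LM the K-coordinate is zero; dropping N's K-weight 1/5 and renormalizing the remaining 2/5 : 2/5 gives weights 1/2, 1/2 on L, M.
J = (1/2)·(-2, 2) + (1/2)·(-5, 1) = (-7/2, 3/2).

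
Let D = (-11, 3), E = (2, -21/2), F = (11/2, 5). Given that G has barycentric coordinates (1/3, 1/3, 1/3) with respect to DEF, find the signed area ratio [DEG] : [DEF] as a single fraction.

1/3

The signed ratio [DEG]/[DEF] equals the barycentric coordinate of G at vertex F, which is 1/3.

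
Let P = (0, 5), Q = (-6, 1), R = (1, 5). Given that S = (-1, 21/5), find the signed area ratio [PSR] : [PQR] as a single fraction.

[PQR] = ½·(0·(1−5) + (-6)·(5−5) + 1·(5−1)) = ½·(0 + 0 + 4) = 2.
[PSR] = ½·(0·(21/5−5) + (-1)·(5−5) + 1·(5−(21/5))) = ½·(0 + 0 + 4/5) = 2/5, so the ratio is (2/5)/2 = 1/5.

1/5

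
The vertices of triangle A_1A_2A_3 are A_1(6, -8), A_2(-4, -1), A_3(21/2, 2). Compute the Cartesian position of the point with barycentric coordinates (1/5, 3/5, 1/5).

P = (1/5)·A_1 + (3/5)·A_2 + (1/5)·A_3.
x-coordinate: (1/5)·6 + (3/5)·(-4) + (1/5)·(21/2) = 9/10.
y-coordinate: (1/5)·(-8) + (3/5)·(-1) + (1/5)·2 = -9/5.

(9/10, -9/5)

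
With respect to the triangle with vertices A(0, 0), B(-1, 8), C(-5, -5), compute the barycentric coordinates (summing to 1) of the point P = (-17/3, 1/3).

Signed area of the reference triangle: [ABC] = ½·(0·(8−(-5)) + (-1)·(-5−0) + (-5)·(0−8)) = ½·(0 + 5 + 40) = 45/2.
[PBC] = ½·((-17/3)·(8−(-5)) + (-1)·(-5−(1/3)) + (-5)·(1/3−8)) = ½·(-221/3 + 16/3 + 115/3) = -15, so the A-coordinate is (-15)/(45/2) = -2/3.
[APC] = ½·(0·(1/3−(-5)) + (-17/3)·(-5−0) + (-5)·(0−(1/3))) = ½·(0 + 85/3 + 5/3) = 15, so the B-coordinate is 2/3.
[ABP] = ½·(0·(8−(1/3)) + (-1)·(1/3−0) + (-17/3)·(0−8)) = ½·(0 − 1/3 + 136/3) = 45/2, so the C-coordinate is 1.
Check: -2/3 + 2/3 + 1 = 1.

(-2/3, 2/3, 1)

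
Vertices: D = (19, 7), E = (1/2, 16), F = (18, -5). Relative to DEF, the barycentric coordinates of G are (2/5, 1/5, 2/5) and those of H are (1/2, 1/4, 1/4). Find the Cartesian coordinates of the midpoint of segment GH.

Barycentric coordinates of the midpoint are the average: (9/20, 9/40, 13/40).
Converting: (9/20)·D + (9/40)·E + (13/40)·F = (1161/80, 41/8).

(1161/80, 41/8)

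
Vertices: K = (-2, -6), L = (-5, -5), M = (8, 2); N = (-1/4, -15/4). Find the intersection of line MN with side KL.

Barycentric coordinates of N with respect to KLM: (1/2, 1/4, 1/4).
On side KL the M-coordinate is zero; dropping N's M-weight 1/4 and renormalizing the remaining 1/2 : 1/4 gives weights 2/3, 1/3 on K, L.
J = (2/3)·(-2, -6) + (1/3)·(-5, -5) = (-3, -17/3).

(-3, -17/3)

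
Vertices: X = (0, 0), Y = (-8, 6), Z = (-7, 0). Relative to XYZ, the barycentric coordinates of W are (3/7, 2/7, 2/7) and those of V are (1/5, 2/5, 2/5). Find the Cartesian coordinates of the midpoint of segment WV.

Barycentric coordinates of the midpoint are the average: (11/35, 12/35, 12/35).
Converting: (11/35)·X + (12/35)·Y + (12/35)·Z = (-36/7, 72/35).

(-36/7, 72/35)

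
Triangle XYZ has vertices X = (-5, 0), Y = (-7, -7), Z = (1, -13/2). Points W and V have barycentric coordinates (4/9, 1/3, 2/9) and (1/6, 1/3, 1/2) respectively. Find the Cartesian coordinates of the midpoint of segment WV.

(-7/2, -337/72)

Barycentric coordinates of the midpoint are the average: (11/36, 1/3, 13/36).
Converting: (11/36)·X + (1/3)·Y + (13/36)·Z = (-7/2, -337/72).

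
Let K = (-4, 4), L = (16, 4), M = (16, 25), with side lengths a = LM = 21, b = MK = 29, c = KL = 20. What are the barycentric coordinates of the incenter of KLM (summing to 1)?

(3/10, 29/70, 2/7)

The incenter has barycentric coordinates proportional to the opposite side lengths: (21 : 29 : 20).
Normalizing by 21+29+20 = 70 gives (3/10, 29/70, 2/7).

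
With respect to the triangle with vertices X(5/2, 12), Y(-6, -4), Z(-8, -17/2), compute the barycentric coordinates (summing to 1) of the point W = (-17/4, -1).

Signed area of the reference triangle: [XYZ] = ½·((5/2)·(-4−(-17/2)) + (-6)·(-17/2−12) + (-8)·(12−(-4))) = ½·(45/4 + 123 − 128) = 25/8.
[WYZ] = ½·((-17/4)·(-4−(-17/2)) + (-6)·(-17/2−(-1)) + (-8)·(-1−(-4))) = ½·(-153/8 + 45 − 24) = 15/16, so the X-coordinate is (15/16)/(25/8) = 3/10.
[XWZ] = ½·((5/2)·(-1−(-17/2)) + (-17/4)·(-17/2−12) + (-8)·(12−(-1))) = ½·(75/4 + 697/8 − 104) = 15/16, so the Y-coordinate is 3/10.
[XYW] = ½·((5/2)·(-4−(-1)) + (-6)·(-1−12) + (-17/4)·(12−(-4))) = ½·(-15/2 + 78 − 68) = 5/4, so the Z-coordinate is 2/5.
Check: 3/10 + 3/10 + 2/5 = 1.

(3/10, 3/10, 2/5)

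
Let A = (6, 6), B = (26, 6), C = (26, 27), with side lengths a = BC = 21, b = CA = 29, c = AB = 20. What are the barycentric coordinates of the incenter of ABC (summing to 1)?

The incenter has barycentric coordinates proportional to the opposite side lengths: (21 : 29 : 20).
Normalizing by 21+29+20 = 70 gives (3/10, 29/70, 2/7).

(3/10, 29/70, 2/7)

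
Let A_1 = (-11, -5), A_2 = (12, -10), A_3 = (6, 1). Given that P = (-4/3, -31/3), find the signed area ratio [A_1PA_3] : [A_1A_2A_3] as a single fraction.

2/3

[A_1A_2A_3] = ½·((-11)·(-10−1) + 12·(1−(-5)) + 6·(-5−(-10))) = ½·(121 + 72 + 30) = 223/2.
[A_1PA_3] = ½·((-11)·(-31/3−1) + (-4/3)·(1−(-5)) + 6·(-5−(-31/3))) = ½·(374/3 − 8 + 32) = 223/3, so the ratio is (223/3)/(223/2) = 2/3.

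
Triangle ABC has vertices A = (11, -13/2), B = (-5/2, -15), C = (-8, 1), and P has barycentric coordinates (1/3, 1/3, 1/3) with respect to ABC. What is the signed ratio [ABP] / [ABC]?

The signed ratio [ABP]/[ABC] equals the barycentric coordinate of P at vertex C, which is 1/3.

1/3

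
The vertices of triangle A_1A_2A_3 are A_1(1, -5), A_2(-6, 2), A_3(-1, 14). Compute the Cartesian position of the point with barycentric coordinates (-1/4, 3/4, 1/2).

P = (-1/4)·A_1 + (3/4)·A_2 + (1/2)·A_3.
x-coordinate: (-1/4)·1 + (3/4)·(-6) + (1/2)·(-1) = -21/4.
y-coordinate: (-1/4)·(-5) + (3/4)·2 + (1/2)·14 = 39/4.

(-21/4, 39/4)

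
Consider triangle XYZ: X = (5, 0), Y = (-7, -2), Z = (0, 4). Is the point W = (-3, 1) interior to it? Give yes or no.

yes

Barycentric coordinates of W: (3/58, 27/58, 14/29).
The three coordinates are positive, positive, positive; a point is interior exactly when all three are positive.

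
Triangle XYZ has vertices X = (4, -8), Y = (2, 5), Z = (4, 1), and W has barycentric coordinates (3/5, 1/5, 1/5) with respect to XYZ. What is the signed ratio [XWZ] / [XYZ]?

The signed ratio [XWZ]/[XYZ] equals the barycentric coordinate of W at vertex Y, which is 1/5.

1/5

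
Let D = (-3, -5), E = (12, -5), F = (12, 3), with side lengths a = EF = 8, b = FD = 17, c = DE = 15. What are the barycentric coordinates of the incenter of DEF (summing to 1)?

The incenter has barycentric coordinates proportional to the opposite side lengths: (8 : 17 : 15).
Normalizing by 8+17+15 = 40 gives (1/5, 17/40, 3/8).

(1/5, 17/40, 3/8)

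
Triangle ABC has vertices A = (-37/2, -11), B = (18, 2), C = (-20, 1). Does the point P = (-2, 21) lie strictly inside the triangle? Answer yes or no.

Barycentric coordinates of P: (-1484/915, 164/305, 1907/915).
The three coordinates are negative, positive, positive; a point is interior exactly when all three are positive.

no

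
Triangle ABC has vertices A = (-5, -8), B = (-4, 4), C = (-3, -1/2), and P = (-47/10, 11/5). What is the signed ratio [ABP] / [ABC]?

-2/5

[ABC] = ½·((-5)·(4−(-1/2)) + (-4)·(-1/2−(-8)) + (-3)·(-8−4)) = ½·(-45/2 − 30 + 36) = -33/4.
[ABP] = ½·((-5)·(4−(11/5)) + (-4)·(11/5−(-8)) + (-47/10)·(-8−4)) = ½·(-9 − 204/5 + 282/5) = 33/10, so the ratio is (33/10)/(-33/4) = -2/5.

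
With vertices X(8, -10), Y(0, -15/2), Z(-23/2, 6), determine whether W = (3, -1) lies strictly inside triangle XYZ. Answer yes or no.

no

Barycentric coordinates of W: (461/317, -382/317, 238/317).
The three coordinates are positive, negative, positive; a point is interior exactly when all three are positive.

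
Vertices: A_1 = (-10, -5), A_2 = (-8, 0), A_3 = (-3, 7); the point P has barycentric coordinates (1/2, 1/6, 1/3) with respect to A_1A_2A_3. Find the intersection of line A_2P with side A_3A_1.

(-36/5, -1/5)

Line A_2P meets A_3A_1 where the A_2-coordinate vanishes; zeroing P's A_2-weight and renormalizing leaves A_3, A_1-weights 1/3 : 1/2 → (2/5, 3/5).
So Q = (2/5)·A_3 + (3/5)·A_1 = (-36/5, -1/5).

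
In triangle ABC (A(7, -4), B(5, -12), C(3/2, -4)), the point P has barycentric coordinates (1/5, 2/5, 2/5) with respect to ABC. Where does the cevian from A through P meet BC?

(13/4, -8)

Line AP meets BC where the A-coordinate vanishes; zeroing P's A-weight and renormalizing leaves B, C-weights 2/5 : 2/5 → (1/2, 1/2).
So Q = (1/2)·B + (1/2)·C = (13/4, -8).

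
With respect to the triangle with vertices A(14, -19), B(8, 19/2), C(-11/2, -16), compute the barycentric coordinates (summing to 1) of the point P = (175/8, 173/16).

(5/8, 9/8, -3/4)

Signed area of the reference triangle: [ABC] = ½·(14·(19/2−(-16)) + 8·(-16−(-19)) + (-11/2)·(-19−(19/2))) = ½·(357 + 24 + 627/4) = 2151/8.
[PBC] = ½·((175/8)·(19/2−(-16)) + 8·(-16−(173/16)) + (-11/2)·(173/16−(19/2))) = ½·(8925/16 − 429/2 − 231/32) = 10755/64, so the A-coordinate is (10755/64)/(2151/8) = 5/8.
[APC] = ½·(14·(173/16−(-16)) + (175/8)·(-16−(-19)) + (-11/2)·(-19−(173/16))) = ½·(3003/8 + 525/8 + 5247/32) = 19359/64, so the B-coordinate is 9/8.
[ABP] = ½·(14·(19/2−(173/16)) + 8·(173/16−(-19)) + (175/8)·(-19−(19/2))) = ½·(-147/8 + 477/2 − 9975/16) = -6453/32, so the C-coordinate is -3/4.
Check: 5/8 + 9/8 − 3/4 = 1.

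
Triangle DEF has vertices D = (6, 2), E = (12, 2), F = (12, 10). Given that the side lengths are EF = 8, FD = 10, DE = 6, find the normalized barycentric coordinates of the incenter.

The incenter has barycentric coordinates proportional to the opposite side lengths: (8 : 10 : 6).
Normalizing by 8+10+6 = 24 gives (1/3, 5/12, 1/4).

(1/3, 5/12, 1/4)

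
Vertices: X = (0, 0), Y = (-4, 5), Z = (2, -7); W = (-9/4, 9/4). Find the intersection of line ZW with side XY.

(-20/7, 25/7)

Barycentric coordinates of W with respect to XYZ: (1/4, 5/8, 1/8).
On side XY the Z-coordinate is zero; dropping W's Z-weight 1/8 and renormalizing the remaining 1/4 : 5/8 gives weights 2/7, 5/7 on X, Y.
V = (2/7)·(0, 0) + (5/7)·(-4, 5) = (-20/7, 25/7).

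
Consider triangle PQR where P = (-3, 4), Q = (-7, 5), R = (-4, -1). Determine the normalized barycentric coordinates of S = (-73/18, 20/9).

Signed area of the reference triangle: [PQR] = ½·((-3)·(5−(-1)) + (-7)·(-1−4) + (-4)·(4−5)) = ½·(-18 + 35 + 4) = 21/2.
[SQR] = ½·((-73/18)·(5−(-1)) + (-7)·(-1−(20/9)) + (-4)·(20/9−5)) = ½·(-73/3 + 203/9 + 100/9) = 14/3, so the P-coordinate is (14/3)/(21/2) = 4/9.
[PSR] = ½·((-3)·(20/9−(-1)) + (-73/18)·(-1−4) + (-4)·(4−(20/9))) = ½·(-29/3 + 365/18 − 64/9) = 7/4, so the Q-coordinate is 1/6.
[PQS] = ½·((-3)·(5−(20/9)) + (-7)·(20/9−4) + (-73/18)·(4−5)) = ½·(-25/3 + 112/9 + 73/18) = 49/12, so the R-coordinate is 7/18.

(4/9, 1/6, 7/18)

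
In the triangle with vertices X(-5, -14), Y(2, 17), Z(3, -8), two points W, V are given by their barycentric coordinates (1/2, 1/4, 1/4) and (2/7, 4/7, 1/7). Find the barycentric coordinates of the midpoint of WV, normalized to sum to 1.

(11/28, 23/56, 11/56)

Since both coordinate triples sum to 1, the midpoint's barycentrics are the componentwise average.
(1/2+2/7)/2 = 11/28; similarly 23/56 and 11/56.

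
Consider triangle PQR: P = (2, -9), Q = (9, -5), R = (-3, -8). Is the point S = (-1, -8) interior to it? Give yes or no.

Barycentric coordinates of S: (2/9, 2/27, 19/27).
The three coordinates are positive, positive, positive; a point is interior exactly when all three are positive.

yes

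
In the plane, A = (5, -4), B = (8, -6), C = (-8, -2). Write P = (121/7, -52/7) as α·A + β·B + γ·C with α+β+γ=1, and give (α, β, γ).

Signed area of the reference triangle: [ABC] = ½·(5·(-6−(-2)) + 8·(-2−(-4)) + (-8)·(-4−(-6))) = ½·(-20 + 16 − 16) = -10.
[PBC] = ½·((121/7)·(-6−(-2)) + 8·(-2−(-52/7)) + (-8)·(-52/7−(-6))) = ½·(-484/7 + 304/7 + 80/7) = -50/7, so the A-coordinate is (-50/7)/(-10) = 5/7.
[APC] = ½·(5·(-52/7−(-2)) + (121/7)·(-2−(-4)) + (-8)·(-4−(-52/7))) = ½·(-190/7 + 242/7 − 192/7) = -10, so the B-coordinate is 1.
[ABP] = ½·(5·(-6−(-52/7)) + 8·(-52/7−(-4)) + (121/7)·(-4−(-6))) = ½·(50/7 − 192/7 + 242/7) = 50/7, so the C-coordinate is -5/7.

(5/7, 1, -5/7)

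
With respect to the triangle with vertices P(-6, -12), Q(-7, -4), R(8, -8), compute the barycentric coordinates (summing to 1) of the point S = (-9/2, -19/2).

Signed area of the reference triangle: [PQR] = ½·((-6)·(-4−(-8)) + (-7)·(-8−(-12)) + 8·(-12−(-4))) = ½·(-24 − 28 − 64) = -58.
[SQR] = ½·((-9/2)·(-4−(-8)) + (-7)·(-8−(-19/2)) + 8·(-19/2−(-4))) = ½·(-18 − 21/2 − 44) = -145/4, so the P-coordinate is (-145/4)/(-58) = 5/8.
[PSR] = ½·((-6)·(-19/2−(-8)) + (-9/2)·(-8−(-12)) + 8·(-12−(-19/2))) = ½·(9 − 18 − 20) = -29/2, so the Q-coordinate is 1/4.
[PQS] = ½·((-6)·(-4−(-19/2)) + (-7)·(-19/2−(-12)) + (-9/2)·(-12−(-4))) = ½·(-33 − 35/2 + 36) = -29/4, so the R-coordinate is 1/8.
Check: 5/8 + 1/4 + 1/8 = 1.

(5/8, 1/4, 1/8)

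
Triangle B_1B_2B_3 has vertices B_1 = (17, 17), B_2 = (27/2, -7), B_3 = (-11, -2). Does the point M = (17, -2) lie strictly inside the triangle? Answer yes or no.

Barycentric coordinates of M: (40/173, 152/173, -19/173).
The three coordinates are positive, positive, negative; a point is interior exactly when all three are positive.

no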